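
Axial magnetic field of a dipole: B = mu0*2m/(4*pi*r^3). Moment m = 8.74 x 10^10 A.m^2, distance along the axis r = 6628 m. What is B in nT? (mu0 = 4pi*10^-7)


m = 8.74 x 10^10 = 87400000000 A.m^2
2m = 174800000000 A.m^2
r^3 = 6628^3 = 291170585152
B = (4pi*10^-7) * 174800000000 / (4*pi * 291170585152) * 1e9
= 219660.158339 / 3658957485019.86 * 1e9
= 60.0335 nT

60.0335


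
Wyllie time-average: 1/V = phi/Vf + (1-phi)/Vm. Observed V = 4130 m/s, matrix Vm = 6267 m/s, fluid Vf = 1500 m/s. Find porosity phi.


1/V - 1/Vm = 1/4130 - 1/6267 = 8.256e-05
1/Vf - 1/Vm = 1/1500 - 1/6267 = 0.0005071
phi = 8.256e-05 / 0.0005071 = 0.1628

0.1628


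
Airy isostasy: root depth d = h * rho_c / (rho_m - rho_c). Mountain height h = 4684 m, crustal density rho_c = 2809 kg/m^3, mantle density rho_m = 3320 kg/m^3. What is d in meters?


rho_m - rho_c = 3320 - 2809 = 511
d = 4684 * 2809 / 511
= 13157356 / 511
= 25748.25 m

25748.25


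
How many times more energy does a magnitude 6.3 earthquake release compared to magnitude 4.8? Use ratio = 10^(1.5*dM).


M2 - M1 = 6.3 - 4.8 = 1.5
1.5 * 1.5 = 2.25
ratio = 10^2.25 = 177.83

177.83


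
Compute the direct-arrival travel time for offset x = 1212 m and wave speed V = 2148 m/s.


t = x / V
= 1212 / 2148
= 0.5642 s

0.5642


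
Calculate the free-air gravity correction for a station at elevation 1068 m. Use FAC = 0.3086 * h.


FAC = 0.3086 * h
= 0.3086 * 1068
= 329.5848 mGal

329.5848


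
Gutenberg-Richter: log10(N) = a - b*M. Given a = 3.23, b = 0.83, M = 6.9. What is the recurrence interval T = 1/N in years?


log10(N) = 3.23 - 0.83*6.9 = -2.497
N = 10^-2.497 = 0.003184
T = 1/N = 1/0.003184 = 314.0509 years

314.0509


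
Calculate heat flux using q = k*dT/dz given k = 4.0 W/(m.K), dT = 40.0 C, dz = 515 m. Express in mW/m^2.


q = k * dT / dz * 1000
= 4.0 * 40.0 / 515 * 1000
= 0.31068 * 1000
= 310.6796 mW/m^2

310.6796


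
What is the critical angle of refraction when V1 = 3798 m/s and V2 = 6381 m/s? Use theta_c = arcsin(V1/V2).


V1/V2 = 3798/6381 = 0.595205
theta_c = arcsin(0.595205) = 36.5272 degrees

36.5272


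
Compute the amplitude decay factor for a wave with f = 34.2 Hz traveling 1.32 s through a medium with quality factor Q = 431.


pi*f*t/Q = pi*34.2*1.32/431 = 0.329058
A/A0 = exp(-0.329058) = 0.719601

0.719601


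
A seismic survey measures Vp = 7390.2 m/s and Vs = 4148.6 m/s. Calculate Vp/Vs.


Vp/Vs = 7390.2 / 4148.6
= 1.7814

1.7814


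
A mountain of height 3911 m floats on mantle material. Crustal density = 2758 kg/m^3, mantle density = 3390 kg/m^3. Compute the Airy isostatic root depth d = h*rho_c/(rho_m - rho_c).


rho_m - rho_c = 3390 - 2758 = 632
d = 3911 * 2758 / 632
= 10786538 / 632
= 17067.31 m

17067.31


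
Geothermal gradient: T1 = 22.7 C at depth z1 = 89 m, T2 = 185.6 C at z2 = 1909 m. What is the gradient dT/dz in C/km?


dT = 185.6 - 22.7 = 162.9 C
dz = 1909 - 89 = 1820 m
gradient = dT/dz * 1000 = 162.9/1820 * 1000 = 89.5055 C/km

89.5055


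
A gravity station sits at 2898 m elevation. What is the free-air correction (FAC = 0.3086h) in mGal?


FAC = 0.3086 * h
= 0.3086 * 2898
= 894.3228 mGal

894.3228


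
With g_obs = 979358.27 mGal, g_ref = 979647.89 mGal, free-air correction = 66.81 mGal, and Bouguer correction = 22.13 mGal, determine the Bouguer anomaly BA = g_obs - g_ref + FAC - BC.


BA = g_obs - g_ref + FAC - BC
= 979358.27 - 979647.89 + 66.81 - 22.13
= -244.94 mGal

-244.94


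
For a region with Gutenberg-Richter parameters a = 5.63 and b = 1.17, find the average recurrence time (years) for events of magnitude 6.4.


log10(N) = 5.63 - 1.17*6.4 = -1.858
N = 10^-1.858 = 0.013868
T = 1/N = 1/0.013868 = 72.1107 years

72.1107


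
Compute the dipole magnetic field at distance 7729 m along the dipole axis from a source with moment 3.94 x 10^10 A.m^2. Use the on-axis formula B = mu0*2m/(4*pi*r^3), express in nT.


m = 3.94 x 10^10 = 39400000000 A.m^2
2m = 78800000000 A.m^2
r^3 = 7729^3 = 461710681489
B = (4pi*10^-7) * 78800000000 / (4*pi * 461710681489) * 1e9
= 99023.000441 / 5802027540199.12 * 1e9
= 17.067 nT

17.067


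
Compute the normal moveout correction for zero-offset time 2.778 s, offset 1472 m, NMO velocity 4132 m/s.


x/Vnmo = 1472/4132 = 0.356244
(x/Vnmo)^2 = 0.12691
t0^2 = 7.717284
sqrt(7.717284 + 0.12691) = 2.800749
dt = 2.800749 - 2.778 = 0.022749

0.022749


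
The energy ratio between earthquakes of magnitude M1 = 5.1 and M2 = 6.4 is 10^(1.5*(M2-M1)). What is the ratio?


M2 - M1 = 6.4 - 5.1 = 1.3
1.5 * 1.3 = 1.95
ratio = 10^1.95 = 89.13

89.13


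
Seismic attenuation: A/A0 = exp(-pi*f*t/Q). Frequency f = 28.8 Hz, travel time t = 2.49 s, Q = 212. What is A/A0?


pi*f*t/Q = pi*28.8*2.49/212 = 1.062688
A/A0 = exp(-1.062688) = 0.345526

0.345526


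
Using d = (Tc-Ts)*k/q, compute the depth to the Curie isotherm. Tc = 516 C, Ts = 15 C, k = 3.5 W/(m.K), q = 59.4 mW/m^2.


T_Curie - T_surf = 516 - 15 = 501 C
Convert q to W/m^2: 59.4 mW/m^2 = 0.0594 W/m^2
d = 501 * 3.5 / 0.0594 = 29520.2 m

29520.2


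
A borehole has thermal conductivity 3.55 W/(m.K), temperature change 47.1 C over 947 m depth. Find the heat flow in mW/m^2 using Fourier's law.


q = k * dT / dz * 1000
= 3.55 * 47.1 / 947 * 1000
= 0.176563 * 1000
= 176.5628 mW/m^2

176.5628


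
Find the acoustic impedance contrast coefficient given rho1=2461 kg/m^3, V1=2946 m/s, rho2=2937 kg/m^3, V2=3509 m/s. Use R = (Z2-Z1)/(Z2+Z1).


Z1 = 2461 * 2946 = 7250106
Z2 = 2937 * 3509 = 10305933
R = (10305933 - 7250106) / (10305933 + 7250106) = 3055827 / 17556039 = 0.1741

0.1741


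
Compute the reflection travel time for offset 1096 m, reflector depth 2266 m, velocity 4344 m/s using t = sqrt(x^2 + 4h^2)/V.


x^2 + 4h^2 = 1096^2 + 4*2266^2 = 1201216 + 20539024 = 21740240
sqrt(21740240) = 4662.643
t = 4662.643 / 4344 = 1.0734 s

1.0734


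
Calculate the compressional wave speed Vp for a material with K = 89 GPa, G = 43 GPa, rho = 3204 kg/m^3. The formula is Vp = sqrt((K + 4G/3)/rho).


First compute the effective modulus:
K + 4G/3 = 89e9 + 4*43e9/3 = 146333333333.33 Pa
Then divide by density:
146333333333.33 / 3204 = 45672076.571 Pa/(kg/m^3)
Take the square root:
Vp = sqrt(45672076.571) = 6758.11 m/s

6758.11


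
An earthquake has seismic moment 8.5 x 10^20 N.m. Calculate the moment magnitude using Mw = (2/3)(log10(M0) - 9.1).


log10(M0) = log10(8.5 x 10^20) = 20.9294
Mw = 2/3 * (20.9294 - 9.1)
= 2/3 * 11.8294
= 7.89

7.89


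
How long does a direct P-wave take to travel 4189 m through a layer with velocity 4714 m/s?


t = x / V
= 4189 / 4714
= 0.8886 s

0.8886


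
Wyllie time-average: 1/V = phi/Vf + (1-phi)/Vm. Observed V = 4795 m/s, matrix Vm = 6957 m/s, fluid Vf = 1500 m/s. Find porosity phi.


1/V - 1/Vm = 1/4795 - 1/6957 = 6.481e-05
1/Vf - 1/Vm = 1/1500 - 1/6957 = 0.00052293
phi = 6.481e-05 / 0.00052293 = 0.1239

0.1239


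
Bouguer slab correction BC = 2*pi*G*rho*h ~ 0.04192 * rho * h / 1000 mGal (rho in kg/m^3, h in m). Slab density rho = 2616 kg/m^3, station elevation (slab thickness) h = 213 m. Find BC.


BC = 0.04192 * rho * h / 1000
= 0.04192 * 2616 * 213 / 1000
= 23.3582 mGal

23.3582


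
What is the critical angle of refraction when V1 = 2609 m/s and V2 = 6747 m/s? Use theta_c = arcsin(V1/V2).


V1/V2 = 2609/6747 = 0.38669
theta_c = arcsin(0.38669) = 22.7487 degrees

22.7487


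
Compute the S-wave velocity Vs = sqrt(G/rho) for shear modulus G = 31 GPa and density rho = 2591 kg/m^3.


Convert G to Pa: G = 31e9 Pa
Compute G/rho = 31e9 / 2591 = 11964492.4739
Vs = sqrt(11964492.4739) = 3458.97 m/s

3458.97


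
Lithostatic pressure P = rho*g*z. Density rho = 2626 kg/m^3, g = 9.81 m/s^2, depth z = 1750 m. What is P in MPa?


P = rho * g * z / 1e6
= 2626 * 9.81 * 1750 / 1e6
= 45081855.0 / 1e6
= 45.0819 MPa

45.0819


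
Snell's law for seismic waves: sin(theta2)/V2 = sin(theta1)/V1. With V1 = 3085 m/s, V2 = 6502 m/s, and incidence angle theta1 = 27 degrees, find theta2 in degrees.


sin(theta1) = sin(27 deg) = 0.45399
sin(theta2) = V2/V1 * sin(theta1) = 6502/3085 * 0.45399 = 0.956838
theta2 = arcsin(0.956838) = 73.1049 degrees

73.1049


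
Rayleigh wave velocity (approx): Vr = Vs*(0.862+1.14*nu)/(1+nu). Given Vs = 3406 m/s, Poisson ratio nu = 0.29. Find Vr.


Numerator factor = 0.862 + 1.14*0.29 = 1.1926
Denominator = 1 + 0.29 = 1.29
Vr = 3406 * 1.1926 / 1.29 = 3148.83 m/s

3148.83


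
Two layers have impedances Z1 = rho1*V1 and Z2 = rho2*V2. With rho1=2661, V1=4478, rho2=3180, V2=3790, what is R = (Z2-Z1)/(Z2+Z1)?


Z1 = 2661 * 4478 = 11915958
Z2 = 3180 * 3790 = 12052200
R = (12052200 - 11915958) / (12052200 + 11915958) = 136242 / 23968158 = 0.0057

0.0057


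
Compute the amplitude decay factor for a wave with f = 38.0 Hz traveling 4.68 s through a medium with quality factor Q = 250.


pi*f*t/Q = pi*38.0*4.68/250 = 2.234803
A/A0 = exp(-2.234803) = 0.107013

0.107013


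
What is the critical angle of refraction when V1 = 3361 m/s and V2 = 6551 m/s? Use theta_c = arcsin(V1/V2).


V1/V2 = 3361/6551 = 0.513051
theta_c = arcsin(0.513051) = 30.8673 degrees

30.8673


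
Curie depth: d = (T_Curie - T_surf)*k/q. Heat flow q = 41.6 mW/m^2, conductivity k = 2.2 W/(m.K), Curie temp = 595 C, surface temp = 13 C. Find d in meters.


T_Curie - T_surf = 595 - 13 = 582 C
Convert q to W/m^2: 41.6 mW/m^2 = 0.0416 W/m^2
d = 582 * 2.2 / 0.0416 = 30778.85 m

30778.85


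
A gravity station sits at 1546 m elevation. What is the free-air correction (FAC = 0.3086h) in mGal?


FAC = 0.3086 * h
= 0.3086 * 1546
= 477.0956 mGal

477.0956


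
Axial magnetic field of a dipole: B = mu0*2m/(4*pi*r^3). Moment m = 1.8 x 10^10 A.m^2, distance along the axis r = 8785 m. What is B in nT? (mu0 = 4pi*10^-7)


m = 1.8 x 10^10 = 18000000000 A.m^2
2m = 36000000000 A.m^2
r^3 = 8785^3 = 677993136625
B = (4pi*10^-7) * 36000000000 / (4*pi * 677993136625) * 1e9
= 45238.934212 / 8519913028821.6 * 1e9
= 5.3098 nT

5.3098


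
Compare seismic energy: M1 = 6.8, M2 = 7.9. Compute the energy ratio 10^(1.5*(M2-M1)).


M2 - M1 = 7.9 - 6.8 = 1.1
1.5 * 1.1 = 1.65
ratio = 10^1.65 = 44.67

44.67


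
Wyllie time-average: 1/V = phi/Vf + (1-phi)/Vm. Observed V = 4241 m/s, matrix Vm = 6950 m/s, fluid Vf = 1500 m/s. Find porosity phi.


1/V - 1/Vm = 1/4241 - 1/6950 = 9.191e-05
1/Vf - 1/Vm = 1/1500 - 1/6950 = 0.00052278
phi = 9.191e-05 / 0.00052278 = 0.1758

0.1758


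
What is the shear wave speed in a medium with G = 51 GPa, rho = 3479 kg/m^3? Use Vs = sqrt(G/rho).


Convert G to Pa: G = 51e9 Pa
Compute G/rho = 51e9 / 3479 = 14659384.8807
Vs = sqrt(14659384.8807) = 3828.76 m/s

3828.76


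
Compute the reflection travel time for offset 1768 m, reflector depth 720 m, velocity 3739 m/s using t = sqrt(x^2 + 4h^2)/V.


x^2 + 4h^2 = 1768^2 + 4*720^2 = 3125824 + 2073600 = 5199424
sqrt(5199424) = 2280.2246
t = 2280.2246 / 3739 = 0.6098 s

0.6098


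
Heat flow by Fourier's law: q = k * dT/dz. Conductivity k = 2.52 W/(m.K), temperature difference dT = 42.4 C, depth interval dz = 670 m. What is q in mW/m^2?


q = k * dT / dz * 1000
= 2.52 * 42.4 / 670 * 1000
= 0.159475 * 1000
= 159.4746 mW/m^2

159.4746


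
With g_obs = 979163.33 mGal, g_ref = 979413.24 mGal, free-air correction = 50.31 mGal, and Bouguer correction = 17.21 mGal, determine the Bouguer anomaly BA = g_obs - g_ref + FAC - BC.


BA = g_obs - g_ref + FAC - BC
= 979163.33 - 979413.24 + 50.31 - 17.21
= -216.81 mGal

-216.81


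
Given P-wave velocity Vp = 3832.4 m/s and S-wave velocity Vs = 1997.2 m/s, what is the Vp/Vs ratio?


Vp/Vs = 3832.4 / 1997.2
= 1.9189

1.9189


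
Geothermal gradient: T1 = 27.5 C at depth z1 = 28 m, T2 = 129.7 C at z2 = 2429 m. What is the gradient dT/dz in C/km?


dT = 129.7 - 27.5 = 102.2 C
dz = 2429 - 28 = 2401 m
gradient = dT/dz * 1000 = 102.2/2401 * 1000 = 42.5656 C/km

42.5656


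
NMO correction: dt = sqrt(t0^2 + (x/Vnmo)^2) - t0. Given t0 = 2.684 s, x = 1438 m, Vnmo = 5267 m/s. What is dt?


x/Vnmo = 1438/5267 = 0.273021
(x/Vnmo)^2 = 0.07454
t0^2 = 7.203856
sqrt(7.203856 + 0.07454) = 2.69785
dt = 2.69785 - 2.684 = 0.01385

0.01385


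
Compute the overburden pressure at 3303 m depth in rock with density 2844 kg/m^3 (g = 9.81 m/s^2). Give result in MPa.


P = rho * g * z / 1e6
= 2844 * 9.81 * 3303 / 1e6
= 92152510.92 / 1e6
= 92.1525 MPa

92.1525


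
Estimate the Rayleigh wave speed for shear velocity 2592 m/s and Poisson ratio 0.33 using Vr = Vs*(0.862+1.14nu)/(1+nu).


Numerator factor = 0.862 + 1.14*0.33 = 1.2382
Denominator = 1 + 0.33 = 1.33
Vr = 2592 * 1.2382 / 1.33 = 2413.09 m/s

2413.09


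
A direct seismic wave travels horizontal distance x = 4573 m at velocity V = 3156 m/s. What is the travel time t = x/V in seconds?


t = x / V
= 4573 / 3156
= 1.449 s

1.449


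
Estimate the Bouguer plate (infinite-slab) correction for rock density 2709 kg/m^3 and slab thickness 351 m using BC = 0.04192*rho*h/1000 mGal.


BC = 0.04192 * rho * h / 1000
= 0.04192 * 2709 * 351 / 1000
= 39.86 mGal

39.86


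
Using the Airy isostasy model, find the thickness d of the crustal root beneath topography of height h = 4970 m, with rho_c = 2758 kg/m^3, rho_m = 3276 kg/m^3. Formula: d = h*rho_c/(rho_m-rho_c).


rho_m - rho_c = 3276 - 2758 = 518
d = 4970 * 2758 / 518
= 13707260 / 518
= 26461.89 m

26461.89


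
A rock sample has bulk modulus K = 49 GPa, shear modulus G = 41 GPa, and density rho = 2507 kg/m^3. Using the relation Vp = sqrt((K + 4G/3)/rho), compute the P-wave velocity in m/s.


First compute the effective modulus:
K + 4G/3 = 49e9 + 4*41e9/3 = 103666666666.67 Pa
Then divide by density:
103666666666.67 / 2507 = 41350884.1909 Pa/(kg/m^3)
Take the square root:
Vp = sqrt(41350884.1909) = 6430.47 m/s

6430.47


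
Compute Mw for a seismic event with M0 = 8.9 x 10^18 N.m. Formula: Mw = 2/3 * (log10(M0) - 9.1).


log10(M0) = log10(8.9 x 10^18) = 18.9494
Mw = 2/3 * (18.9494 - 9.1)
= 2/3 * 9.8494
= 6.57

6.57


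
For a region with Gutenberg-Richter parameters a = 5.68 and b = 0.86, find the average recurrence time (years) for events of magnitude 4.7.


log10(N) = 5.68 - 0.86*4.7 = 1.638
N = 10^1.638 = 43.451022
T = 1/N = 1/43.451022 = 0.023 years

0.023


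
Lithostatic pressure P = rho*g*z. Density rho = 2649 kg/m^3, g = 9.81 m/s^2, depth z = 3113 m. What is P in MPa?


P = rho * g * z / 1e6
= 2649 * 9.81 * 3113 / 1e6
= 80896565.97 / 1e6
= 80.8966 MPa

80.8966


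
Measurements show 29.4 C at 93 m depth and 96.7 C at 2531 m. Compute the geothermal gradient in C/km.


dT = 96.7 - 29.4 = 67.3 C
dz = 2531 - 93 = 2438 m
gradient = dT/dz * 1000 = 67.3/2438 * 1000 = 27.6046 C/km

27.6046


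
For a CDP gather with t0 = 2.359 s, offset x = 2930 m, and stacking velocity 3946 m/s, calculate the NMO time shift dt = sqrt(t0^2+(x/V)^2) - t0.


x/Vnmo = 2930/3946 = 0.742524
(x/Vnmo)^2 = 0.551342
t0^2 = 5.564881
sqrt(5.564881 + 0.551342) = 2.4731
dt = 2.4731 - 2.359 = 0.1141

0.1141


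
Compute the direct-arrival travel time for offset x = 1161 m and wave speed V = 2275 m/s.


t = x / V
= 1161 / 2275
= 0.5103 s

0.5103


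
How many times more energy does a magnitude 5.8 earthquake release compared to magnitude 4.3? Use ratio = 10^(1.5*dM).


M2 - M1 = 5.8 - 4.3 = 1.5
1.5 * 1.5 = 2.25
ratio = 10^2.25 = 177.83

177.83


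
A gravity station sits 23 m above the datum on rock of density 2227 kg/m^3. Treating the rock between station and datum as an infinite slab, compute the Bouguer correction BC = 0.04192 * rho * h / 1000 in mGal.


BC = 0.04192 * rho * h / 1000
= 0.04192 * 2227 * 23 / 1000
= 2.1472 mGal

2.1472


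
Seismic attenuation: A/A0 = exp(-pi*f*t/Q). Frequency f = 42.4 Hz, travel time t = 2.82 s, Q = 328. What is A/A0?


pi*f*t/Q = pi*42.4*2.82/328 = 1.145225
A/A0 = exp(-1.145225) = 0.318152

0.318152


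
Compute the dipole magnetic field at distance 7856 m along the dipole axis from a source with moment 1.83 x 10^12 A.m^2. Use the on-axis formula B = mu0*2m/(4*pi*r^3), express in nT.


m = 1.83 x 10^12 = 1830000000000 A.m^2
2m = 3660000000000 A.m^2
r^3 = 7856^3 = 484846678016
B = (4pi*10^-7) * 3660000000000 / (4*pi * 484846678016) * 1e9
= 4599291.644855 / 6092763047089.93 * 1e9
= 754.8778 nT

754.8778


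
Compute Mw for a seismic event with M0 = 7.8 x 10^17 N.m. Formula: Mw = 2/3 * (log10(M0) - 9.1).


log10(M0) = log10(7.8 x 10^17) = 17.8921
Mw = 2/3 * (17.8921 - 9.1)
= 2/3 * 8.7921
= 5.86

5.86


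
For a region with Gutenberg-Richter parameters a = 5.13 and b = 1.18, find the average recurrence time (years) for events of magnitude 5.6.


log10(N) = 5.13 - 1.18*5.6 = -1.478
N = 10^-1.478 = 0.033266
T = 1/N = 1/0.033266 = 30.0608 years

30.0608


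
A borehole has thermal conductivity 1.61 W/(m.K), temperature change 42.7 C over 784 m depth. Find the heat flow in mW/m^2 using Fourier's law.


q = k * dT / dz * 1000
= 1.61 * 42.7 / 784 * 1000
= 0.087688 * 1000
= 87.6875 mW/m^2

87.6875


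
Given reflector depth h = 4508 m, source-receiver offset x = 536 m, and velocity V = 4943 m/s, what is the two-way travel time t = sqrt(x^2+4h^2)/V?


x^2 + 4h^2 = 536^2 + 4*4508^2 = 287296 + 81288256 = 81575552
sqrt(81575552) = 9031.9185
t = 9031.9185 / 4943 = 1.8272 s

1.8272


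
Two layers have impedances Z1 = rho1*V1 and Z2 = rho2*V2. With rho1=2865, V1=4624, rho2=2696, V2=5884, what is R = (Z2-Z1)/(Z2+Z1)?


Z1 = 2865 * 4624 = 13247760
Z2 = 2696 * 5884 = 15863264
R = (15863264 - 13247760) / (15863264 + 13247760) = 2615504 / 29111024 = 0.0898

0.0898


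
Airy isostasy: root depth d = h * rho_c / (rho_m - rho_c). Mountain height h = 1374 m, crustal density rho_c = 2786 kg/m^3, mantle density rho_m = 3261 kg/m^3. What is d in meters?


rho_m - rho_c = 3261 - 2786 = 475
d = 1374 * 2786 / 475
= 3827964 / 475
= 8058.87 m

8058.87


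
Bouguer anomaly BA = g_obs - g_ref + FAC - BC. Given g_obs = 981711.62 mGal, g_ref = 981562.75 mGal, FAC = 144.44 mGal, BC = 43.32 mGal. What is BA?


BA = g_obs - g_ref + FAC - BC
= 981711.62 - 981562.75 + 144.44 - 43.32
= 249.99 mGal

249.99


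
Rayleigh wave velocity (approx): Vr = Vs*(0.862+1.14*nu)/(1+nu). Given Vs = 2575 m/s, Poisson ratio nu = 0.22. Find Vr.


Numerator factor = 0.862 + 1.14*0.22 = 1.1128
Denominator = 1 + 0.22 = 1.22
Vr = 2575 * 1.1128 / 1.22 = 2348.74 m/s

2348.74


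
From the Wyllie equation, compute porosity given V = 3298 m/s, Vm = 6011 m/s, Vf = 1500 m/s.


1/V - 1/Vm = 1/3298 - 1/6011 = 0.00013685
1/Vf - 1/Vm = 1/1500 - 1/6011 = 0.0005003
phi = 0.00013685 / 0.0005003 = 0.2735

0.2735


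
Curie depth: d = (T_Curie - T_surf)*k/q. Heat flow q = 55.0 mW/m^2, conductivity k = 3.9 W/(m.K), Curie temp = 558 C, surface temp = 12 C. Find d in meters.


T_Curie - T_surf = 558 - 12 = 546 C
Convert q to W/m^2: 55.0 mW/m^2 = 0.055 W/m^2
d = 546 * 3.9 / 0.055 = 38716.36 m

38716.36


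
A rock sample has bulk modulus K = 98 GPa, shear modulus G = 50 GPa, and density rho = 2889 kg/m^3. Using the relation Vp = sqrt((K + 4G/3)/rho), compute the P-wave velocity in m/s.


First compute the effective modulus:
K + 4G/3 = 98e9 + 4*50e9/3 = 164666666666.67 Pa
Then divide by density:
164666666666.67 / 2889 = 56997807.7766 Pa/(kg/m^3)
Take the square root:
Vp = sqrt(56997807.7766) = 7549.69 m/s

7549.69


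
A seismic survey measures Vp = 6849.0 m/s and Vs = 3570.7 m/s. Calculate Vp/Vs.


Vp/Vs = 6849.0 / 3570.7
= 1.9181

1.9181


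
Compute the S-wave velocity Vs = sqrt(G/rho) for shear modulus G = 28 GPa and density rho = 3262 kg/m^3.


Convert G to Pa: G = 28e9 Pa
Compute G/rho = 28e9 / 3262 = 8583690.9871
Vs = sqrt(8583690.9871) = 2929.79 m/s

2929.79


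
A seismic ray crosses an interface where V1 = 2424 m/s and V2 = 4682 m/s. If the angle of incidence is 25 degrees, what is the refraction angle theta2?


sin(theta1) = sin(25 deg) = 0.422618
sin(theta2) = V2/V1 * sin(theta1) = 4682/2424 * 0.422618 = 0.816295
theta2 = arcsin(0.816295) = 54.7156 degrees

54.7156


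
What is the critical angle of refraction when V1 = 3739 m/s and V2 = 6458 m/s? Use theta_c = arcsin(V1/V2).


V1/V2 = 3739/6458 = 0.578972
theta_c = arcsin(0.578972) = 35.3783 degrees

35.3783


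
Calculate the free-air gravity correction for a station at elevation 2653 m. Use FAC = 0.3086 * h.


FAC = 0.3086 * h
= 0.3086 * 2653
= 818.7158 mGal

818.7158


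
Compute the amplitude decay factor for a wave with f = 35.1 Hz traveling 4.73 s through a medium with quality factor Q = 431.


pi*f*t/Q = pi*35.1*4.73/431 = 1.210155
A/A0 = exp(-1.210155) = 0.298151

0.298151


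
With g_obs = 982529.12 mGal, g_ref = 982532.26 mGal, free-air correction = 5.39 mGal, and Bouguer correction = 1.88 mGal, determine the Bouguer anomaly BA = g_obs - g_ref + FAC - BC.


BA = g_obs - g_ref + FAC - BC
= 982529.12 - 982532.26 + 5.39 - 1.88
= 0.37 mGal

0.37


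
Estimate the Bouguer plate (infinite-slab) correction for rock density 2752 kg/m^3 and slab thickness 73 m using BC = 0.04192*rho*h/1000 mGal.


BC = 0.04192 * rho * h / 1000
= 0.04192 * 2752 * 73 / 1000
= 8.4216 mGal

8.4216


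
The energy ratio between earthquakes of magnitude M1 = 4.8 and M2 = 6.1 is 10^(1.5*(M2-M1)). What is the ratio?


M2 - M1 = 6.1 - 4.8 = 1.3
1.5 * 1.3 = 1.95
ratio = 10^1.95 = 89.13

89.13


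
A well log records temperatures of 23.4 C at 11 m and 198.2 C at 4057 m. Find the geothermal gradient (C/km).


dT = 198.2 - 23.4 = 174.8 C
dz = 4057 - 11 = 4046 m
gradient = dT/dz * 1000 = 174.8/4046 * 1000 = 43.2032 C/km

43.2032


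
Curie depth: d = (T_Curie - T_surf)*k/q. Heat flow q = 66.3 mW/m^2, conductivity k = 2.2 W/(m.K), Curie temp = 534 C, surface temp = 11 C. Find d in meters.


T_Curie - T_surf = 534 - 11 = 523 C
Convert q to W/m^2: 66.3 mW/m^2 = 0.0663 W/m^2
d = 523 * 2.2 / 0.0663 = 17354.45 m

17354.45


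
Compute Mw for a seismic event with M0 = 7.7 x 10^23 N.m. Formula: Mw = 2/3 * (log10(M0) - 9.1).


log10(M0) = log10(7.7 x 10^23) = 23.8865
Mw = 2/3 * (23.8865 - 9.1)
= 2/3 * 14.7865
= 9.86

9.86


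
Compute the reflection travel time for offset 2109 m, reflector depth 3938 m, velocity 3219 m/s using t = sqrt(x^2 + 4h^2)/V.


x^2 + 4h^2 = 2109^2 + 4*3938^2 = 4447881 + 62031376 = 66479257
sqrt(66479257) = 8153.4813
t = 8153.4813 / 3219 = 2.5329 s

2.5329


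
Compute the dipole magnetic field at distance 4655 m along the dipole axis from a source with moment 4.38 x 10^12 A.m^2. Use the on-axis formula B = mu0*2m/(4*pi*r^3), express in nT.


m = 4.38 x 10^12 = 4380000000000 A.m^2
2m = 8760000000000 A.m^2
r^3 = 4655^3 = 100869311375
B = (4pi*10^-7) * 8760000000000 / (4*pi * 100869311375) * 1e9
= 11008140.658179 / 1267561150353.45 * 1e9
= 8684.5046 nT

8684.5046


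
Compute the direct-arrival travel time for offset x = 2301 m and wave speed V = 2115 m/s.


t = x / V
= 2301 / 2115
= 1.0879 s

1.0879


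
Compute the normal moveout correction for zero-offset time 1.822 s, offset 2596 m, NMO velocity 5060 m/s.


x/Vnmo = 2596/5060 = 0.513043
(x/Vnmo)^2 = 0.263214
t0^2 = 3.319684
sqrt(3.319684 + 0.263214) = 1.892854
dt = 1.892854 - 1.822 = 0.070854

0.070854


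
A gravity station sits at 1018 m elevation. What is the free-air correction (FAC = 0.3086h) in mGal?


FAC = 0.3086 * h
= 0.3086 * 1018
= 314.1548 mGal

314.1548


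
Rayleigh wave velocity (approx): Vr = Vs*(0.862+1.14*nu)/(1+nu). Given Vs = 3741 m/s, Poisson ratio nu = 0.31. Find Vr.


Numerator factor = 0.862 + 1.14*0.31 = 1.2154
Denominator = 1 + 0.31 = 1.31
Vr = 3741 * 1.2154 / 1.31 = 3470.85 m/s

3470.85


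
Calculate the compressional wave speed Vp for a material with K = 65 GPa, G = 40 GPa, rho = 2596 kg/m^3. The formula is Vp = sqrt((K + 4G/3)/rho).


First compute the effective modulus:
K + 4G/3 = 65e9 + 4*40e9/3 = 118333333333.33 Pa
Then divide by density:
118333333333.33 / 2596 = 45582948.1253 Pa/(kg/m^3)
Take the square root:
Vp = sqrt(45582948.1253) = 6751.51 m/s

6751.51


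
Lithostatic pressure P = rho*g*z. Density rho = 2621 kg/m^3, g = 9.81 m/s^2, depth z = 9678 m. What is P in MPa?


P = rho * g * z / 1e6
= 2621 * 9.81 * 9678 / 1e6
= 248840832.78 / 1e6
= 248.8408 MPa

248.8408


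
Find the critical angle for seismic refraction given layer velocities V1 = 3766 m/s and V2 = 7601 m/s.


V1/V2 = 3766/7601 = 0.495461
theta_c = arcsin(0.495461) = 29.7002 degrees

29.7002


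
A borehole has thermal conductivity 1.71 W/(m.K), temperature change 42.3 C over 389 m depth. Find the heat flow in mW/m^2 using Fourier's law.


q = k * dT / dz * 1000
= 1.71 * 42.3 / 389 * 1000
= 0.185946 * 1000
= 185.946 mW/m^2

185.946


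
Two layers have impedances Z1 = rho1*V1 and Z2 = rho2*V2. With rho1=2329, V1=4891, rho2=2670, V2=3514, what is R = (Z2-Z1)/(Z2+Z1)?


Z1 = 2329 * 4891 = 11391139
Z2 = 2670 * 3514 = 9382380
R = (9382380 - 11391139) / (9382380 + 11391139) = -2008759 / 20773519 = -0.0967

-0.0967


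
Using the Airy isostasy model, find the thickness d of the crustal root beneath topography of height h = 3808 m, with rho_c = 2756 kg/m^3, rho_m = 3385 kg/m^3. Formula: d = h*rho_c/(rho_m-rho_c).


rho_m - rho_c = 3385 - 2756 = 629
d = 3808 * 2756 / 629
= 10494848 / 629
= 16684.97 m

16684.97


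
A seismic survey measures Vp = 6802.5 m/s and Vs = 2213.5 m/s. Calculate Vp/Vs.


Vp/Vs = 6802.5 / 2213.5
= 3.0732

3.0732


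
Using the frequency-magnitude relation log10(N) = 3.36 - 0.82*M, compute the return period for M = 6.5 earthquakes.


log10(N) = 3.36 - 0.82*6.5 = -1.97
N = 10^-1.97 = 0.010715
T = 1/N = 1/0.010715 = 93.3254 years

93.3254


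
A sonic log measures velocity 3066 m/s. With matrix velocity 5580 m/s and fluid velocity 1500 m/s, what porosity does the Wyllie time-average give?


1/V - 1/Vm = 1/3066 - 1/5580 = 0.00014695
1/Vf - 1/Vm = 1/1500 - 1/5580 = 0.00048746
phi = 0.00014695 / 0.00048746 = 0.3015

0.3015


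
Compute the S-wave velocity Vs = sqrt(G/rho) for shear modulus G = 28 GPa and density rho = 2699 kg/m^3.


Convert G to Pa: G = 28e9 Pa
Compute G/rho = 28e9 / 2699 = 10374212.6714
Vs = sqrt(10374212.6714) = 3220.9 m/s

3220.9


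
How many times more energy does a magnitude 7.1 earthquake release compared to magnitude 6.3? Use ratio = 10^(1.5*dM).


M2 - M1 = 7.1 - 6.3 = 0.8
1.5 * 0.8 = 1.2
ratio = 10^1.2 = 15.85

15.85


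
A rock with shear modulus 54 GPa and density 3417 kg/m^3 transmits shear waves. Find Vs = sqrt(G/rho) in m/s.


Convert G to Pa: G = 54e9 Pa
Compute G/rho = 54e9 / 3417 = 15803336.2599
Vs = sqrt(15803336.2599) = 3975.34 m/s

3975.34


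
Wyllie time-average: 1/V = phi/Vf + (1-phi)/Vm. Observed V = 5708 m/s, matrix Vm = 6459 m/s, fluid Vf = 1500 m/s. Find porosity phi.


1/V - 1/Vm = 1/5708 - 1/6459 = 2.037e-05
1/Vf - 1/Vm = 1/1500 - 1/6459 = 0.00051184
phi = 2.037e-05 / 0.00051184 = 0.0398

0.0398


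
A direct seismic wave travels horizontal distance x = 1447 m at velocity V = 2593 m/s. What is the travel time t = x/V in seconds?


t = x / V
= 1447 / 2593
= 0.558 s

0.558


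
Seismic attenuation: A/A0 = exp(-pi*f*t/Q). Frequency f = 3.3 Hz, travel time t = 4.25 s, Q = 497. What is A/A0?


pi*f*t/Q = pi*3.3*4.25/497 = 0.088654
A/A0 = exp(-0.088654) = 0.915163

0.915163


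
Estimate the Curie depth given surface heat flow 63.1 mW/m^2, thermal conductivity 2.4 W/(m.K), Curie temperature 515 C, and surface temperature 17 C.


T_Curie - T_surf = 515 - 17 = 498 C
Convert q to W/m^2: 63.1 mW/m^2 = 0.0631 W/m^2
d = 498 * 2.4 / 0.0631 = 18941.36 m

18941.36


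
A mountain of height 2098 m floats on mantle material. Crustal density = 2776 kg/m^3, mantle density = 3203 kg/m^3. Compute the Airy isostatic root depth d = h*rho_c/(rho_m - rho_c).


rho_m - rho_c = 3203 - 2776 = 427
d = 2098 * 2776 / 427
= 5824048 / 427
= 13639.46 m

13639.46


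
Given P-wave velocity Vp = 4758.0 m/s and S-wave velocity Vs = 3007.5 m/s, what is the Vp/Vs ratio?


Vp/Vs = 4758.0 / 3007.5
= 1.582

1.582


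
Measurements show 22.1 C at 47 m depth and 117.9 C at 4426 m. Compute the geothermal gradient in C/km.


dT = 117.9 - 22.1 = 95.8 C
dz = 4426 - 47 = 4379 m
gradient = dT/dz * 1000 = 95.8/4379 * 1000 = 21.8771 C/km

21.8771


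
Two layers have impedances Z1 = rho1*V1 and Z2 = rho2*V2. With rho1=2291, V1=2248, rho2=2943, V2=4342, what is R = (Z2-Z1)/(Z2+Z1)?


Z1 = 2291 * 2248 = 5150168
Z2 = 2943 * 4342 = 12778506
R = (12778506 - 5150168) / (12778506 + 5150168) = 7628338 / 17928674 = 0.4255

0.4255


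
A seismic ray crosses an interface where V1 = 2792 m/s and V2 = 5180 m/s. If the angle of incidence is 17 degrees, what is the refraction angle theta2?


sin(theta1) = sin(17 deg) = 0.292372
sin(theta2) = V2/V1 * sin(theta1) = 5180/2792 * 0.292372 = 0.542437
theta2 = arcsin(0.542437) = 32.8497 degrees

32.8497


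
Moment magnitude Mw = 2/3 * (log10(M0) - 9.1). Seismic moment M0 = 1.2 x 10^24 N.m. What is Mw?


log10(M0) = log10(1.2 x 10^24) = 24.0792
Mw = 2/3 * (24.0792 - 9.1)
= 2/3 * 14.9792
= 9.99

9.99


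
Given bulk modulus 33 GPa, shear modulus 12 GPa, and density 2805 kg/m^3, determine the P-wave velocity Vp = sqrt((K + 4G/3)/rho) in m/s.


First compute the effective modulus:
K + 4G/3 = 33e9 + 4*12e9/3 = 49000000000.0 Pa
Then divide by density:
49000000000.0 / 2805 = 17468805.7041 Pa/(kg/m^3)
Take the square root:
Vp = sqrt(17468805.7041) = 4179.57 m/s

4179.57


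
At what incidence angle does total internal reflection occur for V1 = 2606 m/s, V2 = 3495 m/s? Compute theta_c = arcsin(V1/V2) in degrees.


V1/V2 = 2606/3495 = 0.745637
theta_c = arcsin(0.745637) = 48.2138 degrees

48.2138


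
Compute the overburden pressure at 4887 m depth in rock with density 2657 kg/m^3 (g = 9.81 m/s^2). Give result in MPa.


P = rho * g * z / 1e6
= 2657 * 9.81 * 4887 / 1e6
= 127380485.79 / 1e6
= 127.3805 MPa

127.3805


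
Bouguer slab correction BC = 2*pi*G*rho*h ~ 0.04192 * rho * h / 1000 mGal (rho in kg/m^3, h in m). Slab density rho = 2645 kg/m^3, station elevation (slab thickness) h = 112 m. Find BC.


BC = 0.04192 * rho * h / 1000
= 0.04192 * 2645 * 112 / 1000
= 12.4184 mGal

12.4184


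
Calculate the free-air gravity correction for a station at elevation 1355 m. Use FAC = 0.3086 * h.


FAC = 0.3086 * h
= 0.3086 * 1355
= 418.153 mGal

418.153


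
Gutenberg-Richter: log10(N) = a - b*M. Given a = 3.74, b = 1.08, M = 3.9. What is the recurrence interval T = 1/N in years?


log10(N) = 3.74 - 1.08*3.9 = -0.472
N = 10^-0.472 = 0.337287
T = 1/N = 1/0.337287 = 2.9648 years

2.9648


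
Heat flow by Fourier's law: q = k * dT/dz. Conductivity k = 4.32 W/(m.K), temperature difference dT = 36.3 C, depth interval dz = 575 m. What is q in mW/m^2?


q = k * dT / dz * 1000
= 4.32 * 36.3 / 575 * 1000
= 0.272723 * 1000
= 272.7235 mW/m^2

272.7235


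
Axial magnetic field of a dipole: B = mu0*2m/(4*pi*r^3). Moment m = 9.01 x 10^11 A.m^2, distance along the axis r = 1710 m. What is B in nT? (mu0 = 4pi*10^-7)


m = 9.01 x 10^11 = 901000000000 A.m^2
2m = 1802000000000 A.m^2
r^3 = 1710^3 = 5000211000
B = (4pi*10^-7) * 1802000000000 / (4*pi * 5000211000) * 1e9
= 2264459.984708 / 62834504576.0 * 1e9
= 36038.4792 nT

36038.4792


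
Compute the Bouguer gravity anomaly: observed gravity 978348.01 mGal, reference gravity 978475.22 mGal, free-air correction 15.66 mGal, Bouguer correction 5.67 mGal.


BA = g_obs - g_ref + FAC - BC
= 978348.01 - 978475.22 + 15.66 - 5.67
= -117.22 mGal

-117.22


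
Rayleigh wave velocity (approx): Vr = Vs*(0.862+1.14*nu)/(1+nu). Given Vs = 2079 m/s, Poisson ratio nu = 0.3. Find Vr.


Numerator factor = 0.862 + 1.14*0.3 = 1.204
Denominator = 1 + 0.3 = 1.3
Vr = 2079 * 1.204 / 1.3 = 1925.47 m/s

1925.47


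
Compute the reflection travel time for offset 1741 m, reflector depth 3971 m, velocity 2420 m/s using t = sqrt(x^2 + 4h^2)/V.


x^2 + 4h^2 = 1741^2 + 4*3971^2 = 3031081 + 63075364 = 66106445
sqrt(66106445) = 8130.587
t = 8130.587 / 2420 = 3.3597 s

3.3597


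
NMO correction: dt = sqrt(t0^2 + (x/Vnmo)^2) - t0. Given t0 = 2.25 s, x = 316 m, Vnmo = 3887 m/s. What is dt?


x/Vnmo = 316/3887 = 0.081297
(x/Vnmo)^2 = 0.006609
t0^2 = 5.0625
sqrt(5.0625 + 0.006609) = 2.251468
dt = 2.251468 - 2.25 = 0.001468

0.001468


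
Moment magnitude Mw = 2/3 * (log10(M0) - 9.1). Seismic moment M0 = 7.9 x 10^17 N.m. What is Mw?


log10(M0) = log10(7.9 x 10^17) = 17.8976
Mw = 2/3 * (17.8976 - 9.1)
= 2/3 * 8.7976
= 5.87

5.87


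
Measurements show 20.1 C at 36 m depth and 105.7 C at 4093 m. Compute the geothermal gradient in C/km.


dT = 105.7 - 20.1 = 85.6 C
dz = 4093 - 36 = 4057 m
gradient = dT/dz * 1000 = 85.6/4057 * 1000 = 21.0993 C/km

21.0993


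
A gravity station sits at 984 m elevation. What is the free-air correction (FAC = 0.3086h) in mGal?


FAC = 0.3086 * h
= 0.3086 * 984
= 303.6624 mGal

303.6624


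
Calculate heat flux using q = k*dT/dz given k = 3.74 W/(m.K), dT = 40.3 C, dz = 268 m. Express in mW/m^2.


q = k * dT / dz * 1000
= 3.74 * 40.3 / 268 * 1000
= 0.562396 * 1000
= 562.3955 mW/m^2

562.3955


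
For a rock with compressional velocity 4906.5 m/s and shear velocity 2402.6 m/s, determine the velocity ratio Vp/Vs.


Vp/Vs = 4906.5 / 2402.6
= 2.0422

2.0422


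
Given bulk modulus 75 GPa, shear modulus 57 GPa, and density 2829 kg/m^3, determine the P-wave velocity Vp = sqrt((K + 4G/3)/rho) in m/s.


First compute the effective modulus:
K + 4G/3 = 75e9 + 4*57e9/3 = 151000000000.0 Pa
Then divide by density:
151000000000.0 / 2829 = 53375751.1488 Pa/(kg/m^3)
Take the square root:
Vp = sqrt(53375751.1488) = 7305.87 m/s

7305.87


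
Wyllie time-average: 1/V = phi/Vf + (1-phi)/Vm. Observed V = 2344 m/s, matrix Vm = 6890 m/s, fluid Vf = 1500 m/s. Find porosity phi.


1/V - 1/Vm = 1/2344 - 1/6890 = 0.00028148
1/Vf - 1/Vm = 1/1500 - 1/6890 = 0.00052153
phi = 0.00028148 / 0.00052153 = 0.5397

0.5397


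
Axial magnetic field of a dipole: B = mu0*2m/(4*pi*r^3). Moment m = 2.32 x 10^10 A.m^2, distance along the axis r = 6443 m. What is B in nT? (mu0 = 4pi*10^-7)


m = 2.32 x 10^10 = 23200000000 A.m^2
2m = 46400000000 A.m^2
r^3 = 6443^3 = 267463420307
B = (4pi*10^-7) * 46400000000 / (4*pi * 267463420307) * 1e9
= 58307.959651 / 3361044465361.88 * 1e9
= 17.3482 nT

17.3482


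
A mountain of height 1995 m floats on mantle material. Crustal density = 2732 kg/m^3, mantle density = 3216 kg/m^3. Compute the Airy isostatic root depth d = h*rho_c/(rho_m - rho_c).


rho_m - rho_c = 3216 - 2732 = 484
d = 1995 * 2732 / 484
= 5450340 / 484
= 11261.03 m

11261.03


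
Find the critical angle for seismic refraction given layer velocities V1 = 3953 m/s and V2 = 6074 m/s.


V1/V2 = 3953/6074 = 0.650807
theta_c = arcsin(0.650807) = 40.6025 degrees

40.6025


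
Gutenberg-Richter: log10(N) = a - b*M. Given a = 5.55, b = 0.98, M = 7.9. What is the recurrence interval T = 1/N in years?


log10(N) = 5.55 - 0.98*7.9 = -2.192
N = 10^-2.192 = 0.006427
T = 1/N = 1/0.006427 = 155.5966 years

155.5966


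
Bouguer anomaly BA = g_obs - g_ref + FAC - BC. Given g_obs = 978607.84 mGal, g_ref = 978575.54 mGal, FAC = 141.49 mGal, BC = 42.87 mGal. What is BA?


BA = g_obs - g_ref + FAC - BC
= 978607.84 - 978575.54 + 141.49 - 42.87
= 130.92 mGal

130.92


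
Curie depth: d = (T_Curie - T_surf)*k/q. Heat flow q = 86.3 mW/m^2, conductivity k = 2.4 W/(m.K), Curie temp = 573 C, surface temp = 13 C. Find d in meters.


T_Curie - T_surf = 573 - 13 = 560 C
Convert q to W/m^2: 86.3 mW/m^2 = 0.0863 W/m^2
d = 560 * 2.4 / 0.0863 = 15573.58 m

15573.58


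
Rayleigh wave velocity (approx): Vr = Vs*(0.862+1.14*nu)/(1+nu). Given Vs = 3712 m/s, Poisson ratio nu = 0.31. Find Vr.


Numerator factor = 0.862 + 1.14*0.31 = 1.2154
Denominator = 1 + 0.31 = 1.31
Vr = 3712 * 1.2154 / 1.31 = 3443.94 m/s

3443.94


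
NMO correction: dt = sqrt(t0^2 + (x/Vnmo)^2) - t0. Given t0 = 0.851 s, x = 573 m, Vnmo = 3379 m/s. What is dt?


x/Vnmo = 573/3379 = 0.169577
(x/Vnmo)^2 = 0.028756
t0^2 = 0.724201
sqrt(0.724201 + 0.028756) = 0.867731
dt = 0.867731 - 0.851 = 0.016731

0.016731


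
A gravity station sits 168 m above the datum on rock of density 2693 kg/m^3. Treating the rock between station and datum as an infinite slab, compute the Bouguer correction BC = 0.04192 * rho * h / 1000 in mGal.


BC = 0.04192 * rho * h / 1000
= 0.04192 * 2693 * 168 / 1000
= 18.9656 mGal

18.9656


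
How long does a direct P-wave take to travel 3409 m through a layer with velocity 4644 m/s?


t = x / V
= 3409 / 4644
= 0.7341 s

0.7341


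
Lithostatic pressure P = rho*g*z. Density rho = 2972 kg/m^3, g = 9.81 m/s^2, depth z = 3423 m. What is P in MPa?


P = rho * g * z / 1e6
= 2972 * 9.81 * 3423 / 1e6
= 99798660.36 / 1e6
= 99.7987 MPa

99.7987


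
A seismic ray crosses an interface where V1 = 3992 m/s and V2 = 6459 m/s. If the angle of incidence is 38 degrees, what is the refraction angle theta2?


sin(theta1) = sin(38 deg) = 0.615661
sin(theta2) = V2/V1 * sin(theta1) = 6459/3992 * 0.615661 = 0.996132
theta2 = arcsin(0.996132) = 84.9587 degrees

84.9587


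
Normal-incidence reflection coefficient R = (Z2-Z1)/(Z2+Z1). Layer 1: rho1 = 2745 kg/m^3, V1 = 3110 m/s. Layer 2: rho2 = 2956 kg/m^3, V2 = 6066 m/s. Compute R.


Z1 = 2745 * 3110 = 8536950
Z2 = 2956 * 6066 = 17931096
R = (17931096 - 8536950) / (17931096 + 8536950) = 9394146 / 26468046 = 0.3549

0.3549


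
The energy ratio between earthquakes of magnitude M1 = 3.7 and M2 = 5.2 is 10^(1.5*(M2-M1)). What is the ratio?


M2 - M1 = 5.2 - 3.7 = 1.5
1.5 * 1.5 = 2.25
ratio = 10^2.25 = 177.83

177.83


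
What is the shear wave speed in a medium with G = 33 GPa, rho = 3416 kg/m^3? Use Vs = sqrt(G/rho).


Convert G to Pa: G = 33e9 Pa
Compute G/rho = 33e9 / 3416 = 9660421.5457
Vs = sqrt(9660421.5457) = 3108.12 m/s

3108.12


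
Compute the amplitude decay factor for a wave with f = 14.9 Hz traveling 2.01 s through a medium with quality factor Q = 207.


pi*f*t/Q = pi*14.9*2.01/207 = 0.454529
A/A0 = exp(-0.454529) = 0.634747

0.634747


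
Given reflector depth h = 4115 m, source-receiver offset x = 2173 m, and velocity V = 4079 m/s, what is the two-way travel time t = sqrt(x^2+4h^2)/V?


x^2 + 4h^2 = 2173^2 + 4*4115^2 = 4721929 + 67732900 = 72454829
sqrt(72454829) = 8512.0402
t = 8512.0402 / 4079 = 2.0868 s

2.0868


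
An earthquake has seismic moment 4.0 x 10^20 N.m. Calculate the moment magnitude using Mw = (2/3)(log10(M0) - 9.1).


log10(M0) = log10(4.0 x 10^20) = 20.6021
Mw = 2/3 * (20.6021 - 9.1)
= 2/3 * 11.5021
= 7.67

7.67


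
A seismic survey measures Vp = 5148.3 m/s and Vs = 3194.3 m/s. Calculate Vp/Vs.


Vp/Vs = 5148.3 / 3194.3
= 1.6117

1.6117


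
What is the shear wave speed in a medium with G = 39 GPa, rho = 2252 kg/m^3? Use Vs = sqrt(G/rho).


Convert G to Pa: G = 39e9 Pa
Compute G/rho = 39e9 / 2252 = 17317939.6092
Vs = sqrt(17317939.6092) = 4161.48 m/s

4161.48


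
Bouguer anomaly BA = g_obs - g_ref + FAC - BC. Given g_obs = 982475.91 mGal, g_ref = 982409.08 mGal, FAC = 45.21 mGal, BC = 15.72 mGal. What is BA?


BA = g_obs - g_ref + FAC - BC
= 982475.91 - 982409.08 + 45.21 - 15.72
= 96.32 mGal

96.32


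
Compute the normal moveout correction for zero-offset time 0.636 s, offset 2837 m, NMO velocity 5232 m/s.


x/Vnmo = 2837/5232 = 0.54224
(x/Vnmo)^2 = 0.294024
t0^2 = 0.404496
sqrt(0.404496 + 0.294024) = 0.835775
dt = 0.835775 - 0.636 = 0.199775

0.199775


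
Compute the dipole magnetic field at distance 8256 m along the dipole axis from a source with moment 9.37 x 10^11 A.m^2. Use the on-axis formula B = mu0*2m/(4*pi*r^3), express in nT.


m = 9.37 x 10^11 = 937000000000 A.m^2
2m = 1874000000000 A.m^2
r^3 = 8256^3 = 562741641216
B = (4pi*10^-7) * 1874000000000 / (4*pi * 562741641216) * 1e9
= 2354937.853131 / 7071620023653.0 * 1e9
= 333.0125 nT

333.0125
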